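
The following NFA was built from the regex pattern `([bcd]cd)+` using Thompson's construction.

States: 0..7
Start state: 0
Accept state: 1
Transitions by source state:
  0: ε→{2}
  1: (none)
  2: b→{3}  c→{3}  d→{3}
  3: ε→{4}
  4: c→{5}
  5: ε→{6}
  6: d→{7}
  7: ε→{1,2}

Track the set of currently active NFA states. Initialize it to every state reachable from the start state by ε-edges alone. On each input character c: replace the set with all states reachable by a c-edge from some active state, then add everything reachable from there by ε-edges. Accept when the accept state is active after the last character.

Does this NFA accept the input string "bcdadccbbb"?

start: ε-closure({0}) = {0,2}
'b' @ 1: {3,4}
'c' @ 2: {5,6}
'd' @ 3: {1,2,7}  [accepting]
'a' @ 4: {}  — no active states
rest 'dccbbb' ignored (set empty)
after full input: {}  (accept=1 not in)

Answer: REJECT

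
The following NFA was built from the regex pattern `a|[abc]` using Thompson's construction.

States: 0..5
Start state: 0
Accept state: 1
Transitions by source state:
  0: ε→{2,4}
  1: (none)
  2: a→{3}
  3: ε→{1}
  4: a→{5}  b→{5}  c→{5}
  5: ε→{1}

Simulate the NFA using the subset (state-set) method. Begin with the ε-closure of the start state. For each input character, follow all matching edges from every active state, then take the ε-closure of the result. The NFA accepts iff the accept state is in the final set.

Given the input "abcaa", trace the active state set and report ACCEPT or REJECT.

Answer: REJECT

Steps:
start: ε-closure({0}) = {0,2,4}
'a' @ 1: {1,3,5}  ✓accept
'b' @ 2: {}  — dead — no transitions
rest 'caa' ignored (set empty)
after full input: {}  (accept=1 not in)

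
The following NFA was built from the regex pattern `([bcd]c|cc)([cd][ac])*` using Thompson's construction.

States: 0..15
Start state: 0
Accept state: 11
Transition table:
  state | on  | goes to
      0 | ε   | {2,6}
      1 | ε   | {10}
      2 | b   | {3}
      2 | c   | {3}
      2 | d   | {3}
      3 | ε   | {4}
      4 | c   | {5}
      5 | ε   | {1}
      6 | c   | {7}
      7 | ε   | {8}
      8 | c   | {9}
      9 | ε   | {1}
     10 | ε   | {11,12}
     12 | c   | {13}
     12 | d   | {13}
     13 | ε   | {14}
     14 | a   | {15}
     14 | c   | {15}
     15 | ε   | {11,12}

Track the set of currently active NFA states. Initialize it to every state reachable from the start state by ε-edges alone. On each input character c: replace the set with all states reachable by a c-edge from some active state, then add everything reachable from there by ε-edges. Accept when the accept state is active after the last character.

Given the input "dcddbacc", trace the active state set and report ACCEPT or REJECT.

Answer: REJECT

Steps:
S₀ = ε-closure({0}) = {0,2,6}
'd' @ 1: {3,4}
'c' @ 2: {1,5,10,11,12}  [accepting]
'd' @ 3: {13,14}
'd' @ 4: {}  — dead — no transitions
rest 'bacc' ignored (set empty)
end set {} — state 11 not in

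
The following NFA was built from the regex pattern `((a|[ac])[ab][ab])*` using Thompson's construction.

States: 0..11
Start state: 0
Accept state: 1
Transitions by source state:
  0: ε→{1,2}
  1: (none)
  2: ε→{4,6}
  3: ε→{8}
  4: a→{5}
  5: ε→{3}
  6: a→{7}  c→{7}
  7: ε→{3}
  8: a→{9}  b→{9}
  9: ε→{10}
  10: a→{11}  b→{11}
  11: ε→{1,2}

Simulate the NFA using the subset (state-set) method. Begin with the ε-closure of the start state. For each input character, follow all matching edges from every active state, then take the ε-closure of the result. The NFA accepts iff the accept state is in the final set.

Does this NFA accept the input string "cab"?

start: ε-closure({0}) = {0,1,2,4,6}
'c' @ 1: {3,7,8}
'a' @ 2: {9,10}
'b' @ 3: {1,2,4,6,11}  ✓accept
after full input: {1,2,4,6,11}  (accept=1 in)

Answer: ACCEPT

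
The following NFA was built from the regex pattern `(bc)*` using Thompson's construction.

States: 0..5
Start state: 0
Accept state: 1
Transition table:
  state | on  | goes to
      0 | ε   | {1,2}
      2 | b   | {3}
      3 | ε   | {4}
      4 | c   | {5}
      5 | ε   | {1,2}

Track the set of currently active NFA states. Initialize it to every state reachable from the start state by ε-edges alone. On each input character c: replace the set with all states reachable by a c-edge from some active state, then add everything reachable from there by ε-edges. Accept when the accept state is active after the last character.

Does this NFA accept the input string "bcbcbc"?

Answer: ACCEPT

Steps:
S₀ = ε-closure({0}) = {0,1,2}
'b' @ 1: {3,4}
'c' @ 2: {1,2,5}  [accepting]
'b' @ 3: {3,4}
'c' @ 4: {1,2,5}  [accepting]
'b' @ 5: {3,4}
'c' @ 6: {1,2,5}  [accepting]
final: {1,2,5}; accept 1 in set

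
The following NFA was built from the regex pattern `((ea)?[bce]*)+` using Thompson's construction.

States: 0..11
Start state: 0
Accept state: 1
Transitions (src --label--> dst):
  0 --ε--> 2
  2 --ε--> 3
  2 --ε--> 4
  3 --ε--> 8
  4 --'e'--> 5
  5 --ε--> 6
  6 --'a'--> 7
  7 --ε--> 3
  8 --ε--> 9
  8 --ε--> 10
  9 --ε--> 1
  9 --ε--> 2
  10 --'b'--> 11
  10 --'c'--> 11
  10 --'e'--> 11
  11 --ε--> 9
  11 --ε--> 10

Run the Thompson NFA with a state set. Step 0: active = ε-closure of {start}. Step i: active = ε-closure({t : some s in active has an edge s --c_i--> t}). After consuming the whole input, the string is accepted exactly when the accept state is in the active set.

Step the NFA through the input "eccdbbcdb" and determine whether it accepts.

start: ε-closure({0}) = {0,1,2,3,4,8,9,10}
'e' @ 1: {1,2,3,4,5,6,8,9,10,11}  (accept∈set)
'c' @ 2: {1,2,3,4,8,9,10,11}  (accept∈set)
'c' @ 3: {1,2,3,4,8,9,10,11}  (accept∈set)
'd' @ 4: {}  — no active states
rest 'bbcdb' ignored (set empty)
end set {} — state 1 not in

Answer: REJECT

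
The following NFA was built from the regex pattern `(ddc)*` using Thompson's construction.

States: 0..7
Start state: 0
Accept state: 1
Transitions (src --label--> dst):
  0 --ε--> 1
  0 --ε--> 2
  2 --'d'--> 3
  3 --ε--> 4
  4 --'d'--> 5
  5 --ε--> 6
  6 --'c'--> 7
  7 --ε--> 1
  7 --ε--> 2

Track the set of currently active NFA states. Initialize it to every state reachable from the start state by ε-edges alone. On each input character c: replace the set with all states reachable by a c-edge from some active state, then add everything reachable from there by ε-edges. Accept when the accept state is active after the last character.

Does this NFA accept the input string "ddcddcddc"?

start: ε-closure({0}) = {0,1,2}
'd' @ 1: {3,4}
'd' @ 2: {5,6}
'c' @ 3: {1,2,7}  [accepting]
'd' @ 4: {3,4}
'd' @ 5: {5,6}
'c' @ 6: {1,2,7}  [accepting]
'd' @ 7: {3,4}
'd' @ 8: {5,6}
'c' @ 9: {1,2,7}  [accepting]
after full input: {1,2,7}  (accept=1 in)

Answer: ACCEPT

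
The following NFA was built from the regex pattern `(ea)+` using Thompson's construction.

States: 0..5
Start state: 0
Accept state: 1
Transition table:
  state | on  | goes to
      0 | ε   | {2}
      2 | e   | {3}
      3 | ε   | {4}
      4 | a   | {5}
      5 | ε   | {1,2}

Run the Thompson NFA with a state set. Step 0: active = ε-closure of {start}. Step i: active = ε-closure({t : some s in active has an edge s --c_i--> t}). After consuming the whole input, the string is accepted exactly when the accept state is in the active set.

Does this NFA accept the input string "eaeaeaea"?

start: ε-closure({0}) = {0,2}
'e' @ 1: {3,4}
'a' @ 2: {1,2,5}  (accept∈set)
'e' @ 3: {3,4}
'a' @ 4: {1,2,5}  (accept∈set)
'e' @ 5: {3,4}
'a' @ 6: {1,2,5}  (accept∈set)
'e' @ 7: {3,4}
'a' @ 8: {1,2,5}  (accept∈set)
end set {1,2,5} — state 1 in

Answer: ACCEPT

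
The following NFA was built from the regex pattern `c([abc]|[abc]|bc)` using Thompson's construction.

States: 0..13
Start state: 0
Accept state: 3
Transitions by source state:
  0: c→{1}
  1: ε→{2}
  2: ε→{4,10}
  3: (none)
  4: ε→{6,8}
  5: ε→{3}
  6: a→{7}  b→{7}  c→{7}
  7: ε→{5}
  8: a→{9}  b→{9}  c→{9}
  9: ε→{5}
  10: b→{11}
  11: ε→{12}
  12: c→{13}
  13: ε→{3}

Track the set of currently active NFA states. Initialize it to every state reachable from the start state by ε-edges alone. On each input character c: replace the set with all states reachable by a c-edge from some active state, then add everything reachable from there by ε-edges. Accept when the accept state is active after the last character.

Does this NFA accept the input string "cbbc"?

Answer: REJECT

Steps:
start: ε-closure({0}) = {0}
'c' @ 1: {1,2,4,6,8,10}
'b' @ 2: {3,5,7,9,11,12}  [accepting]
'b' @ 3: {}  — state set empty
rest 'c' ignored (set empty)
after full input: {}  (accept=3 not in)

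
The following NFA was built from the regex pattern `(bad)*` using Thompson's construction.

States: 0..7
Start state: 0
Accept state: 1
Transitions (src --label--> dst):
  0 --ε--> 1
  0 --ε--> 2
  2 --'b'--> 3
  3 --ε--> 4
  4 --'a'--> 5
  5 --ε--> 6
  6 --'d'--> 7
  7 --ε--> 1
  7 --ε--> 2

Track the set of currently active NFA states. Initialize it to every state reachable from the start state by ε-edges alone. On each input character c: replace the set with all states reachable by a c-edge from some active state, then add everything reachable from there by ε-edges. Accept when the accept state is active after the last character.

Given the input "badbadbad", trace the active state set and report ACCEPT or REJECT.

Answer: ACCEPT

Trace:
initial (ε-close {0}): {0,1,2}
'b' @ 1: {3,4}
'a' @ 2: {5,6}
'd' @ 3: {1,2,7}  ✓accept
'b' @ 4: {3,4}
'a' @ 5: {5,6}
'd' @ 6: {1,2,7}  ✓accept
'b' @ 7: {3,4}
'a' @ 8: {5,6}
'd' @ 9: {1,2,7}  ✓accept
after full input: {1,2,7}  (accept=1 in)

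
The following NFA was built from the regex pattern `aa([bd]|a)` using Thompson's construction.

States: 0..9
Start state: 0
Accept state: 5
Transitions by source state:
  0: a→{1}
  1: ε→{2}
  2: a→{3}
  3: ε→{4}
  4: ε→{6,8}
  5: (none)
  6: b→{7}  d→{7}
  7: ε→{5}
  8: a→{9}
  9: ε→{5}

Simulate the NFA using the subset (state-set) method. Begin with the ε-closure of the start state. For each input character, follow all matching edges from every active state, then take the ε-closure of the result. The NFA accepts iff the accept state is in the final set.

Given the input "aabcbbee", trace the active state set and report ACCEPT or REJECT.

initial (ε-close {0}): {0}
'a' @ 1: {1,2}
'a' @ 2: {3,4,6,8}
'b' @ 3: {5,7}  (accept∈set)
'c' @ 4: {}  — state set empty
rest 'bbee' ignored (set empty)
after full input: {}  (accept=5 not in)

Answer: REJECT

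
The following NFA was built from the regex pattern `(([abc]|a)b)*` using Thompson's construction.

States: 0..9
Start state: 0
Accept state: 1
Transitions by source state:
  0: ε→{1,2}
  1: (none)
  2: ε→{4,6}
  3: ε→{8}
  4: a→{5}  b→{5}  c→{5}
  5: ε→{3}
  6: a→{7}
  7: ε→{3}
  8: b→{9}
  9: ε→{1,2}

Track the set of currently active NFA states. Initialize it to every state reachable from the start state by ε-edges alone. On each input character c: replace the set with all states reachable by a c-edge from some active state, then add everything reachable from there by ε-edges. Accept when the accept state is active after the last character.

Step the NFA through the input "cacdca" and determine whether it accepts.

start: ε-closure({0}) = {0,1,2,4,6}
'c' @ 1: {3,5,8}
'a' @ 2: {}  — state set empty
rest 'cdca' ignored (set empty)
end set {} — state 1 not in

Answer: REJECT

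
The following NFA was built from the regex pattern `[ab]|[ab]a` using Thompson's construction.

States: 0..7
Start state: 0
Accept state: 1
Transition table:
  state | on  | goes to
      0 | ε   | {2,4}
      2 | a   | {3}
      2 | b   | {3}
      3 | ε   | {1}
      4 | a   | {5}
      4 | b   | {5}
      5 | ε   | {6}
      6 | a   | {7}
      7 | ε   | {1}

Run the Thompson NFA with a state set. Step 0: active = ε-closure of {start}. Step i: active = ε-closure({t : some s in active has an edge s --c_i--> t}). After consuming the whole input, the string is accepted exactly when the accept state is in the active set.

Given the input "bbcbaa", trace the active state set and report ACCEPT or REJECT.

S₀ = ε-closure({0}) = {0,2,4}
'b' @ 1: {1,3,5,6}  (accept∈set)
'b' @ 2: {}  — dead — no transitions
rest 'cbaa' ignored (set empty)
end set {} — state 1 not in

Answer: REJECT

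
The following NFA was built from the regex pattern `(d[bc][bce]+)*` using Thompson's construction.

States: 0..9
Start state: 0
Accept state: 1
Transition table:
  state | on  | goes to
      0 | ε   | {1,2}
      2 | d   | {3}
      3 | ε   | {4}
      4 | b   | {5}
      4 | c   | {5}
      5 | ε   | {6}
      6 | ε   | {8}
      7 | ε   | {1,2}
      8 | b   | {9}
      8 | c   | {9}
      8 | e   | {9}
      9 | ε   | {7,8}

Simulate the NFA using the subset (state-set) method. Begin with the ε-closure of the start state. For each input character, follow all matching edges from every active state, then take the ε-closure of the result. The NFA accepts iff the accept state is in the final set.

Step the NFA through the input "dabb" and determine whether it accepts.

initial (ε-close {0}): {0,1,2}
'd' @ 1: {3,4}
'a' @ 2: {}  — state set empty
rest 'bb' ignored (set empty)
final: {}; accept 1 not in set

Answer: REJECT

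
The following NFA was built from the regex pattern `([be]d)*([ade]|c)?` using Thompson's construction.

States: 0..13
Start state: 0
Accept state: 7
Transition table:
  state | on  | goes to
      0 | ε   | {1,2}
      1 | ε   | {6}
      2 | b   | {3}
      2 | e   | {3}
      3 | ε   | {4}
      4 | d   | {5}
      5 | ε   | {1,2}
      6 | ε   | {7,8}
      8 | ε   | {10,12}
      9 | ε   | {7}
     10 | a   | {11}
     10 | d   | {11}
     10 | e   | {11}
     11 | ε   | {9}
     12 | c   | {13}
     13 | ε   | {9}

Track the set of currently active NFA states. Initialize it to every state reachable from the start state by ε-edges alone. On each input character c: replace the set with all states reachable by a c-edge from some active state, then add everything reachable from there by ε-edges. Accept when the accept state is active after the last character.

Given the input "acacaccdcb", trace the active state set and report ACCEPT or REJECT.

S₀ = ε-closure({0}) = {0,1,2,6,7,8,10,12}
'a' @ 1: {7,9,11}  (accept∈set)
'c' @ 2: {}  — state set empty
rest 'acaccdcb' ignored (set empty)
final: {}; accept 7 not in set

Answer: REJECT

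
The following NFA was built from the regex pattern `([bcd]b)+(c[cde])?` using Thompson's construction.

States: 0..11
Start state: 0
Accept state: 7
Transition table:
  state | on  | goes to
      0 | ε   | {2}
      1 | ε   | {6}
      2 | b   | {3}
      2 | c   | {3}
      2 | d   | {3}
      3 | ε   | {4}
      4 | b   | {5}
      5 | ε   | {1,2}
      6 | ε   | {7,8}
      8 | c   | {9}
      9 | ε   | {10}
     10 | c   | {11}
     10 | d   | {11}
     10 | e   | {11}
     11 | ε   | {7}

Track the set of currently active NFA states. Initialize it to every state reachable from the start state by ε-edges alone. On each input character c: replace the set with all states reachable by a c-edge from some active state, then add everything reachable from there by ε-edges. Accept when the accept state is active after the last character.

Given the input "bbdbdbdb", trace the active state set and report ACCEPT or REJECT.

Answer: ACCEPT

Trace:
start: ε-closure({0}) = {0,2}
'b' @ 1: {3,4}
'b' @ 2: {1,2,5,6,7,8}  ✓accept
'd' @ 3: {3,4}
'b' @ 4: {1,2,5,6,7,8}  ✓accept
'd' @ 5: {3,4}
'b' @ 6: {1,2,5,6,7,8}  ✓accept
'd' @ 7: {3,4}
'b' @ 8: {1,2,5,6,7,8}  ✓accept
end set {1,2,5,6,7,8} — state 7 in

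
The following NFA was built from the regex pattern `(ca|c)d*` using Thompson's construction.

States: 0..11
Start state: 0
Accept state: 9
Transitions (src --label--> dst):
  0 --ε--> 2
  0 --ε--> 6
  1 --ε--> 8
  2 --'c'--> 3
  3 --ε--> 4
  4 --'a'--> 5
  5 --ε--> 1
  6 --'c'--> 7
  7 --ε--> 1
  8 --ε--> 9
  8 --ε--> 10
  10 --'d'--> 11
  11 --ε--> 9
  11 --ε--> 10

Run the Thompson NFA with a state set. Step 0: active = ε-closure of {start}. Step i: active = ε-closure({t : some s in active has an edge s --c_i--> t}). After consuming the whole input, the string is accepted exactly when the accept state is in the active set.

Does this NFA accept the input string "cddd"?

Answer: ACCEPT

Trace:
start: ε-closure({0}) = {0,2,6}
'c' @ 1: {1,3,4,7,8,9,10}  ✓accept
'd' @ 2: {9,10,11}  ✓accept
'd' @ 3: {9,10,11}  ✓accept
'd' @ 4: {9,10,11}  ✓accept
end set {9,10,11} — state 9 in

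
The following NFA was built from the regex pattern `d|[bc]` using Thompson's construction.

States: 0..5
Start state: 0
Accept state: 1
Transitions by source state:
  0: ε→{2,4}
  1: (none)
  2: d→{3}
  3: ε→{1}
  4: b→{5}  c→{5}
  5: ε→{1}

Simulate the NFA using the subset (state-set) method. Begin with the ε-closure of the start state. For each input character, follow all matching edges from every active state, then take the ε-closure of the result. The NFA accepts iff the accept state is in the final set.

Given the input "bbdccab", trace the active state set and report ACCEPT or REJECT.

initial (ε-close {0}): {0,2,4}
'b' @ 1: {1,5}  (accept∈set)
'b' @ 2: {}  — no active states
rest 'dccab' ignored (set empty)
after full input: {}  (accept=1 not in)

Answer: REJECT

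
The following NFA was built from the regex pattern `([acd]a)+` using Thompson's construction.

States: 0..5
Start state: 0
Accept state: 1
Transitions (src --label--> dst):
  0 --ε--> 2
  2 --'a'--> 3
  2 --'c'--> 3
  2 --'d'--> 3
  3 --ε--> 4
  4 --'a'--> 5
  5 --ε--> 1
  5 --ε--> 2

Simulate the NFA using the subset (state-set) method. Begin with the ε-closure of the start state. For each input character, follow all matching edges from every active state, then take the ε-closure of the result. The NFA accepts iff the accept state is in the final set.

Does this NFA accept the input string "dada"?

start: ε-closure({0}) = {0,2}
'd' @ 1: {3,4}
'a' @ 2: {1,2,5}  [accepting]
'd' @ 3: {3,4}
'a' @ 4: {1,2,5}  [accepting]
final: {1,2,5}; accept 1 in set

Answer: ACCEPT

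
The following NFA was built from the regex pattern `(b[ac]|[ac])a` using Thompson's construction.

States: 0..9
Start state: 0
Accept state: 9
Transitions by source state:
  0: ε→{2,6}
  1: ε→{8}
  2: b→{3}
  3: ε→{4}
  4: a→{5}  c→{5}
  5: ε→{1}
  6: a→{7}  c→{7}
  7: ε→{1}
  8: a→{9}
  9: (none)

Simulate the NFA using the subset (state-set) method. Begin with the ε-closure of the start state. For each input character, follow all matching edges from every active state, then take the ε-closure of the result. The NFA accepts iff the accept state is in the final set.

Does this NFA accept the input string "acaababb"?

start: ε-closure({0}) = {0,2,6}
'a' @ 1: {1,7,8}
'c' @ 2: {}  — dead — no transitions
rest 'aababb' ignored (set empty)
final: {}; accept 9 not in set

Answer: REJECT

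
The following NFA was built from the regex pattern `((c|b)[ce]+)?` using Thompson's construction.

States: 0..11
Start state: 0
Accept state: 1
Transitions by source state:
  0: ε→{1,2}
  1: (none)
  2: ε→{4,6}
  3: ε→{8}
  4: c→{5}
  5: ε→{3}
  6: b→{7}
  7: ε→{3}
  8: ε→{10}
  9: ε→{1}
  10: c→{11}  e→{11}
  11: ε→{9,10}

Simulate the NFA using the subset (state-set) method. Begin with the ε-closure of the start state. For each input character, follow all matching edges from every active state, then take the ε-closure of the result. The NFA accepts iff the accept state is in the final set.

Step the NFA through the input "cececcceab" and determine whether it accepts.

S₀ = ε-closure({0}) = {0,1,2,4,6}
'c' @ 1: {3,5,8,10}
'e' @ 2: {1,9,10,11}  (accept∈set)
'c' @ 3: {1,9,10,11}  (accept∈set)
'e' @ 4: {1,9,10,11}  (accept∈set)
'c' @ 5: {1,9,10,11}  (accept∈set)
'c' @ 6: {1,9,10,11}  (accept∈set)
'c' @ 7: {1,9,10,11}  (accept∈set)
'e' @ 8: {1,9,10,11}  (accept∈set)
'a' @ 9: {}  — dead — no transitions
rest 'b' ignored (set empty)
final: {}; accept 1 not in set

Answer: REJECT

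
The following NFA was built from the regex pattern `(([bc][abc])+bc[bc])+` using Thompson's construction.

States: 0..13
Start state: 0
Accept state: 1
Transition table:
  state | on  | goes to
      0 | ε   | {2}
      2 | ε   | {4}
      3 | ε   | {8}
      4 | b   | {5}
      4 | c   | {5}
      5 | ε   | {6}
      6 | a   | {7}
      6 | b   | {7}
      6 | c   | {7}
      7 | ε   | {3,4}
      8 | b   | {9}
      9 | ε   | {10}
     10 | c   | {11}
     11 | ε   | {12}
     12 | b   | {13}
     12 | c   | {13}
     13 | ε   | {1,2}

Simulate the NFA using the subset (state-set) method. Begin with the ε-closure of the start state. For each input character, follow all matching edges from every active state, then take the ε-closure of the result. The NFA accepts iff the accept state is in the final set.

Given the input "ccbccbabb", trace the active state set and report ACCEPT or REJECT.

initial (ε-close {0}): {0,2,4}
'c' @ 1: {5,6}
'c' @ 2: {3,4,7,8}
'b' @ 3: {5,6,9,10}
'c' @ 4: {3,4,7,8,11,12}
'c' @ 5: {1,2,4,5,6,13}  (accept∈set)
'b' @ 6: {3,4,5,6,7,8}
'a' @ 7: {3,4,7,8}
'b' @ 8: {5,6,9,10}
'b' @ 9: {3,4,7,8}
final: {3,4,7,8}; accept 1 not in set

Answer: REJECT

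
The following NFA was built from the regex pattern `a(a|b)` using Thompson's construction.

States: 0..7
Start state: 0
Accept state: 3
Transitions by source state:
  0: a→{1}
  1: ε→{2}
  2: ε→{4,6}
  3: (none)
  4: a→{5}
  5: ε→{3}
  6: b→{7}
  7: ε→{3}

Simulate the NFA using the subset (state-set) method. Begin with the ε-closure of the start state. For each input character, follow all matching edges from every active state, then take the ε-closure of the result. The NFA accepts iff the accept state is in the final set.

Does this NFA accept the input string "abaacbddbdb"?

start: ε-closure({0}) = {0}
'a' @ 1: {1,2,4,6}
'b' @ 2: {3,7}  (accept∈set)
'a' @ 3: {}  — no active states
rest 'acbddbdb' ignored (set empty)
end set {} — state 3 not in

Answer: REJECT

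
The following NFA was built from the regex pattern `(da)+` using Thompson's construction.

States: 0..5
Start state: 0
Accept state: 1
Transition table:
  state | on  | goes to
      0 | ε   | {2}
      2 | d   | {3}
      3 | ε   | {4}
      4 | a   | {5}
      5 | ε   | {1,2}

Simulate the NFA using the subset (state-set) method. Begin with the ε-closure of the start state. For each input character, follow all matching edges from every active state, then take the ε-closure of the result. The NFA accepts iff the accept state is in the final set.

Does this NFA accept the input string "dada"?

Answer: ACCEPT

Trace:
S₀ = ε-closure({0}) = {0,2}
'd' @ 1: {3,4}
'a' @ 2: {1,2,5}  ✓accept
'd' @ 3: {3,4}
'a' @ 4: {1,2,5}  ✓accept
end set {1,2,5} — state 1 in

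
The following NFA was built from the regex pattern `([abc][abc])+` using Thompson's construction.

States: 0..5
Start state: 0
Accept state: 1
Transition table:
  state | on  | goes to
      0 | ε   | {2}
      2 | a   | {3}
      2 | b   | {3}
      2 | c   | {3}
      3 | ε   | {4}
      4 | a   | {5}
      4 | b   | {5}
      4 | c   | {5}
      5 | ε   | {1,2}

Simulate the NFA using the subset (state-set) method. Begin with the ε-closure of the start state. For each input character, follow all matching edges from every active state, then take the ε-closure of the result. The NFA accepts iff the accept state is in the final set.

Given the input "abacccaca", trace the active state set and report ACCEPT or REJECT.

S₀ = ε-closure({0}) = {0,2}
'a' @ 1: {3,4}
'b' @ 2: {1,2,5}  (accept∈set)
'a' @ 3: {3,4}
'c' @ 4: {1,2,5}  (accept∈set)
'c' @ 5: {3,4}
'c' @ 6: {1,2,5}  (accept∈set)
'a' @ 7: {3,4}
'c' @ 8: {1,2,5}  (accept∈set)
'a' @ 9: {3,4}
end set {3,4} — state 1 not in

Answer: REJECT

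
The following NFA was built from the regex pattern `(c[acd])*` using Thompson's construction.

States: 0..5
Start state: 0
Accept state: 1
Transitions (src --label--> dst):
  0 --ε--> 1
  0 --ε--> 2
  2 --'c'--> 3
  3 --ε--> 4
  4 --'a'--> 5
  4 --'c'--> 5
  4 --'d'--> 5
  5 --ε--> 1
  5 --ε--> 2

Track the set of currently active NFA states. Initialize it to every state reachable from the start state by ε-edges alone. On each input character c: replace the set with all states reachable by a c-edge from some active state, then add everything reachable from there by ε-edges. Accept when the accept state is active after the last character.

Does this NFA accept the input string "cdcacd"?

Answer: ACCEPT

Steps:
start: ε-closure({0}) = {0,1,2}
'c' @ 1: {3,4}
'd' @ 2: {1,2,5}  [accepting]
'c' @ 3: {3,4}
'a' @ 4: {1,2,5}  [accepting]
'c' @ 5: {3,4}
'd' @ 6: {1,2,5}  [accepting]
end set {1,2,5} — state 1 in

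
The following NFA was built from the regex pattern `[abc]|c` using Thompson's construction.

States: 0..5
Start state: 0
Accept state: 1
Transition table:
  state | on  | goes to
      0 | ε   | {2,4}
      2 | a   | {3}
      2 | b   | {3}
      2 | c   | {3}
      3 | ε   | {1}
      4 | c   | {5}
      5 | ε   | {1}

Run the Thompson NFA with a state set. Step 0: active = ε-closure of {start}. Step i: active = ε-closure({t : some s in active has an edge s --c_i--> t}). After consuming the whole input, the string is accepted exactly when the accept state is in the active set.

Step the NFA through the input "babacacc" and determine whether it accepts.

start: ε-closure({0}) = {0,2,4}
'b' @ 1: {1,3}  ✓accept
'a' @ 2: {}  — no active states
rest 'bacacc' ignored (set empty)
end set {} — state 1 not in

Answer: REJECT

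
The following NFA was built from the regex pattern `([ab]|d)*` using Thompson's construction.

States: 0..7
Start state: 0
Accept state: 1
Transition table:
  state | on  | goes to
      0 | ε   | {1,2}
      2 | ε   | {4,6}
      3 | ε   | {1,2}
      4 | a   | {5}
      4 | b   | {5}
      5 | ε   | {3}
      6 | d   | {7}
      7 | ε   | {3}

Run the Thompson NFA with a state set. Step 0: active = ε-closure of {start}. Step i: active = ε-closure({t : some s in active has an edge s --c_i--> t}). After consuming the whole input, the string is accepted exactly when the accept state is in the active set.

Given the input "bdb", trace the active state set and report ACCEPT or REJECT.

start: ε-closure({0}) = {0,1,2,4,6}
'b' @ 1: {1,2,3,4,5,6}  ✓accept
'd' @ 2: {1,2,3,4,6,7}  ✓accept
'b' @ 3: {1,2,3,4,5,6}  ✓accept
final: {1,2,3,4,5,6}; accept 1 in set

Answer: ACCEPT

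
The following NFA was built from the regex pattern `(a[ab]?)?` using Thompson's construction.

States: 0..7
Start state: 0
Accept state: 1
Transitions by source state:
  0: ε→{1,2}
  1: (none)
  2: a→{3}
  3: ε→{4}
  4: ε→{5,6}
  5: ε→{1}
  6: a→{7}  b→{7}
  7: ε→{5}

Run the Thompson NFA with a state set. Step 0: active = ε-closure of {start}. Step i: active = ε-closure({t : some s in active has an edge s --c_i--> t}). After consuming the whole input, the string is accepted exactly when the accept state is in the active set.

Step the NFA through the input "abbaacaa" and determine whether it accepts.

S₀ = ε-closure({0}) = {0,1,2}
'a' @ 1: {1,3,4,5,6}  (accept∈set)
'b' @ 2: {1,5,7}  (accept∈set)
'b' @ 3: {}  — no active states
rest 'aacaa' ignored (set empty)
end set {} — state 1 not in

Answer: REJECT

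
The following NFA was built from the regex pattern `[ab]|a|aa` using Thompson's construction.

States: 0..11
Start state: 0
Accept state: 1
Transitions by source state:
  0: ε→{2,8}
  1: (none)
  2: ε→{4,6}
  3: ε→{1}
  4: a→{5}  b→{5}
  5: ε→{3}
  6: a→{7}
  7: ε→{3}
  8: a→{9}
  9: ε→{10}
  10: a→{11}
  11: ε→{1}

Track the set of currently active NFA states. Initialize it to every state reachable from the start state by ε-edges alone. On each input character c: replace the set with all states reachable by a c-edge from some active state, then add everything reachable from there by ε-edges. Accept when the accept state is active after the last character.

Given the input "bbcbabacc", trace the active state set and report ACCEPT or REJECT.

Answer: REJECT

Derivation:
S₀ = ε-closure({0}) = {0,2,4,6,8}
'b' @ 1: {1,3,5}  (accept∈set)
'b' @ 2: {}  — dead — no transitions
rest 'cbabacc' ignored (set empty)
after full input: {}  (accept=1 not in)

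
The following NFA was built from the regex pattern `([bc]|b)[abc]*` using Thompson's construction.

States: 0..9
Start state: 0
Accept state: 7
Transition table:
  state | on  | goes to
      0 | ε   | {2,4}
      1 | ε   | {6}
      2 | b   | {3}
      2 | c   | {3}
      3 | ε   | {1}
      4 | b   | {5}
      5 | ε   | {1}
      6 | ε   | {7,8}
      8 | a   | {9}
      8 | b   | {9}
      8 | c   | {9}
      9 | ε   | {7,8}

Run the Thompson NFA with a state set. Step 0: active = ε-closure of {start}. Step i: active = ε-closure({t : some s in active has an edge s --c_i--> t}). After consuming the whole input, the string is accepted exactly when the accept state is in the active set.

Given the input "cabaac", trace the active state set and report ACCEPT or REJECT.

Answer: ACCEPT

Derivation:
S₀ = ε-closure({0}) = {0,2,4}
'c' @ 1: {1,3,6,7,8}  ✓accept
'a' @ 2: {7,8,9}  ✓accept
'b' @ 3: {7,8,9}  ✓accept
'a' @ 4: {7,8,9}  ✓accept
'a' @ 5: {7,8,9}  ✓accept
'c' @ 6: {7,8,9}  ✓accept
final: {7,8,9}; accept 7 in set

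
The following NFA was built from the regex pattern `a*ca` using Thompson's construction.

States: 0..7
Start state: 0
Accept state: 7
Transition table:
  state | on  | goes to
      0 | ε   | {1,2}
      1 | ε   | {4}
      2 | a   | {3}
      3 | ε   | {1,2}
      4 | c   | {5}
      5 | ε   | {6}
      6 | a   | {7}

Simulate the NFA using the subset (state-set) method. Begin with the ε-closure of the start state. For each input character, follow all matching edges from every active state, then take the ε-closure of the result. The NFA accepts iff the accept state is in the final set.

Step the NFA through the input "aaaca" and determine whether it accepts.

start: ε-closure({0}) = {0,1,2,4}
'a' @ 1: {1,2,3,4}
'a' @ 2: {1,2,3,4}
'a' @ 3: {1,2,3,4}
'c' @ 4: {5,6}
'a' @ 5: {7}  [accepting]
final: {7}; accept 7 in set

Answer: ACCEPT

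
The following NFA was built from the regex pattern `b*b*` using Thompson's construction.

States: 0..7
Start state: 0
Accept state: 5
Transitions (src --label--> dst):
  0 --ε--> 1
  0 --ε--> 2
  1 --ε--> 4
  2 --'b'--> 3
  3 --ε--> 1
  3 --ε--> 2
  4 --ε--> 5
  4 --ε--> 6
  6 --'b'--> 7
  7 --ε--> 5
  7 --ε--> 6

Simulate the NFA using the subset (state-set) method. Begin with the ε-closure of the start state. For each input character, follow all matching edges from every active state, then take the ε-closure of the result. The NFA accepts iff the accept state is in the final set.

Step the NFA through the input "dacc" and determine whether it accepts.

Answer: REJECT

Trace:
start: ε-closure({0}) = {0,1,2,4,5,6}
'd' @ 1: {}  — state set empty
rest 'acc' ignored (set empty)
end set {} — state 5 not in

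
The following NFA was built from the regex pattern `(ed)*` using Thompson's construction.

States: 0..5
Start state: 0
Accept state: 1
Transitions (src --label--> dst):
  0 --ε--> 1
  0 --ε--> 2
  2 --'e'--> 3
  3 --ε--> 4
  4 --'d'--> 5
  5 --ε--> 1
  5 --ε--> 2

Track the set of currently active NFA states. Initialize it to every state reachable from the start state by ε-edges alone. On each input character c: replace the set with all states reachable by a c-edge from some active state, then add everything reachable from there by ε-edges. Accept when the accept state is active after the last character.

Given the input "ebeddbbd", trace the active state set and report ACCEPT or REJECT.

Answer: REJECT

Derivation:
start: ε-closure({0}) = {0,1,2}
'e' @ 1: {3,4}
'b' @ 2: {}  — dead — no transitions
rest 'eddbbd' ignored (set empty)
end set {} — state 1 not in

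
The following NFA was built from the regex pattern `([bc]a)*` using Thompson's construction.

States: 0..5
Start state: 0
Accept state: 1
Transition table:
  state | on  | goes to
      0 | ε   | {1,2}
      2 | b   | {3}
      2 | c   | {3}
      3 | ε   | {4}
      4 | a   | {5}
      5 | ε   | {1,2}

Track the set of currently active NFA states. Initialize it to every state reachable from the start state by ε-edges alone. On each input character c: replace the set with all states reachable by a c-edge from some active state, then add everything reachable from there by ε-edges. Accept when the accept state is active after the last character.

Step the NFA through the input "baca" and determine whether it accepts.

initial (ε-close {0}): {0,1,2}
'b' @ 1: {3,4}
'a' @ 2: {1,2,5}  (accept∈set)
'c' @ 3: {3,4}
'a' @ 4: {1,2,5}  (accept∈set)
end set {1,2,5} — state 1 in

Answer: ACCEPT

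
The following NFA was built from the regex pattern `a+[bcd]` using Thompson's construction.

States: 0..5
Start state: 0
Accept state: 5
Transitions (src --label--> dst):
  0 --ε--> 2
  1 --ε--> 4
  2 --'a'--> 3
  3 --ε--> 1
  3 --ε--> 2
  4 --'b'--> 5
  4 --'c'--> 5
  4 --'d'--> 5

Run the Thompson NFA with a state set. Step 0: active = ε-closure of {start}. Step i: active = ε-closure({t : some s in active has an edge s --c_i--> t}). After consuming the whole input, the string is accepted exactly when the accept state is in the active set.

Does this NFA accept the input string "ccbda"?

start: ε-closure({0}) = {0,2}
'c' @ 1: {}  — dead — no transitions
rest 'cbda' ignored (set empty)
final: {}; accept 5 not in set

Answer: REJECT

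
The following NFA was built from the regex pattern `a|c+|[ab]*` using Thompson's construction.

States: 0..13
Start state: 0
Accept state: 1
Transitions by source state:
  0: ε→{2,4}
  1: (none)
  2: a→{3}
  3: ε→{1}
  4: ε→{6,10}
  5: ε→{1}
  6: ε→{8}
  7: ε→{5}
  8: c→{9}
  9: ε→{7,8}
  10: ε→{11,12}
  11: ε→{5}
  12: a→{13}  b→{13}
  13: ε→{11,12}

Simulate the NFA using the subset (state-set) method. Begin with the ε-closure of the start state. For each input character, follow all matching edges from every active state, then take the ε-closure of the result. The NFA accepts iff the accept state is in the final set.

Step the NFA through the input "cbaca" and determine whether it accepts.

initial (ε-close {0}): {0,1,2,4,5,6,8,10,11,12}
'c' @ 1: {1,5,7,8,9}  ✓accept
'b' @ 2: {}  — state set empty
rest 'aca' ignored (set empty)
after full input: {}  (accept=1 not in)

Answer: REJECT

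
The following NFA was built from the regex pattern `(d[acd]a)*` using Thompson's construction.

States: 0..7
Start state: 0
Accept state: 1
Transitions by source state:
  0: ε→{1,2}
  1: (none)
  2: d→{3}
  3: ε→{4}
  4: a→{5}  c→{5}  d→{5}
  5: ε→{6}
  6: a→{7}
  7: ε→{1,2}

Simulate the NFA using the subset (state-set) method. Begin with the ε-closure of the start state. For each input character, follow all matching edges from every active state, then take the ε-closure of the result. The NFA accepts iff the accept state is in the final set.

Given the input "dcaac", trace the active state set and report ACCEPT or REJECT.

Answer: REJECT

Derivation:
initial (ε-close {0}): {0,1,2}
'd' @ 1: {3,4}
'c' @ 2: {5,6}
'a' @ 3: {1,2,7}  ✓accept
'a' @ 4: {}  — no active states
rest 'c' ignored (set empty)
final: {}; accept 1 not in set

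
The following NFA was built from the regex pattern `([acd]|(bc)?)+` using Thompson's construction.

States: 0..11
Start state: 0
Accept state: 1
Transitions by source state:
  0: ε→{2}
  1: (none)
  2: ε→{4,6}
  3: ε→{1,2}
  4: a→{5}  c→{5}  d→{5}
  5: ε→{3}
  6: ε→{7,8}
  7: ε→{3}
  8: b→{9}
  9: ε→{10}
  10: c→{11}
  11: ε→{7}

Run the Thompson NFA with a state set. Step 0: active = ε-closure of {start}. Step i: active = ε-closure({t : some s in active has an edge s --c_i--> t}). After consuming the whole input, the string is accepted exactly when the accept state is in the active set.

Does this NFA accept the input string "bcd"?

S₀ = ε-closure({0}) = {0,1,2,3,4,6,7,8}
'b' @ 1: {9,10}
'c' @ 2: {1,2,3,4,6,7,8,11}  [accepting]
'd' @ 3: {1,2,3,4,5,6,7,8}  [accepting]
end set {1,2,3,4,5,6,7,8} — state 1 in

Answer: ACCEPT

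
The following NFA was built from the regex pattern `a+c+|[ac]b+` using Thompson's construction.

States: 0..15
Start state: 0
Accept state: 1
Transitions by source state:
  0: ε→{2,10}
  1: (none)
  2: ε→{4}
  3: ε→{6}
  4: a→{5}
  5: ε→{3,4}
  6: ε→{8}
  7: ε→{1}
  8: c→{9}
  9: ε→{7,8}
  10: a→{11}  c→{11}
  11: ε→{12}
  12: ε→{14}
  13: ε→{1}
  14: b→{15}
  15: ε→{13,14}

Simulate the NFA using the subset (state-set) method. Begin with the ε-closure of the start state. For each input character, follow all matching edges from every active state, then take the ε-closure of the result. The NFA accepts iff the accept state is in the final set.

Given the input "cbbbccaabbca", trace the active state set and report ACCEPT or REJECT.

Answer: REJECT

Steps:
initial (ε-close {0}): {0,2,4,10}
'c' @ 1: {11,12,14}
'b' @ 2: {1,13,14,15}  ✓accept
'b' @ 3: {1,13,14,15}  ✓accept
'b' @ 4: {1,13,14,15}  ✓accept
'c' @ 5: {}  — dead — no transitions
rest 'caabbca' ignored (set empty)
after full input: {}  (accept=1 not in)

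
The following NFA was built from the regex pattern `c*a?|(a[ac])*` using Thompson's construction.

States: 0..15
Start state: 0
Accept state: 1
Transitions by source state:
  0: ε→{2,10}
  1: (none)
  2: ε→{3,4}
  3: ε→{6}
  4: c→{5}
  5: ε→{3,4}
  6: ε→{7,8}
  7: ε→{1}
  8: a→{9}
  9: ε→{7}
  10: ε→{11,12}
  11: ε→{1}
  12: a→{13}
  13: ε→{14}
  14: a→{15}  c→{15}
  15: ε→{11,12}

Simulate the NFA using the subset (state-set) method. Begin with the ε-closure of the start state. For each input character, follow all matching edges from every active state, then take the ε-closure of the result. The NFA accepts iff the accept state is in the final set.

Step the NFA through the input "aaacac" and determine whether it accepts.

Answer: ACCEPT

Derivation:
S₀ = ε-closure({0}) = {0,1,2,3,4,6,7,8,10,11,12}
'a' @ 1: {1,7,9,13,14}  (accept∈set)
'a' @ 2: {1,11,12,15}  (accept∈set)
'a' @ 3: {13,14}
'c' @ 4: {1,11,12,15}  (accept∈set)
'a' @ 5: {13,14}
'c' @ 6: {1,11,12,15}  (accept∈set)
after full input: {1,11,12,15}  (accept=1 in)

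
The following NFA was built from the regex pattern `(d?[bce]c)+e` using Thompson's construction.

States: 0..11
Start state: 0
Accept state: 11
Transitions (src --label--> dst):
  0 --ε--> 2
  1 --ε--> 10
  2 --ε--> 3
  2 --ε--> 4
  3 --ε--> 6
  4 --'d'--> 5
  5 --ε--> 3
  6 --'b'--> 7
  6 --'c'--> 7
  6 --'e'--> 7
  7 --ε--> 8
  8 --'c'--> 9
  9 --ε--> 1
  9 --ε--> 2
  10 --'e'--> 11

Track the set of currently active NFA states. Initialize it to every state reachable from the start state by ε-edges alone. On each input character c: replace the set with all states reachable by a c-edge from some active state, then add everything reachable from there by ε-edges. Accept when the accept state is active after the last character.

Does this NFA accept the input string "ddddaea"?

Answer: REJECT

Trace:
S₀ = ε-closure({0}) = {0,2,3,4,6}
'd' @ 1: {3,5,6}
'd' @ 2: {}  — no active states
rest 'ddaea' ignored (set empty)
after full input: {}  (accept=11 not in)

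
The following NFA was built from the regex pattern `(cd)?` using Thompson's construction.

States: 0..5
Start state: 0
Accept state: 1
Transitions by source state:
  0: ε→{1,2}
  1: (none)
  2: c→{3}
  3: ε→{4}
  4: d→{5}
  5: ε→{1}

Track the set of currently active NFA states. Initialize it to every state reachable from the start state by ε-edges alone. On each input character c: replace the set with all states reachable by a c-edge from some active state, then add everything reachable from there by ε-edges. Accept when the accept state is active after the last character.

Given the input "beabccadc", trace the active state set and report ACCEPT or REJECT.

Answer: REJECT

Derivation:
start: ε-closure({0}) = {0,1,2}
'b' @ 1: {}  — state set empty
rest 'eabccadc' ignored (set empty)
end set {} — state 1 not in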